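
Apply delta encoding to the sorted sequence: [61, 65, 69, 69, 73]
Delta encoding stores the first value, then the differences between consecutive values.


First value: 61
Deltas:
  65 - 61 = 4
  69 - 65 = 4
  69 - 69 = 0
  73 - 69 = 4


Delta encoded: [61, 4, 4, 0, 4]


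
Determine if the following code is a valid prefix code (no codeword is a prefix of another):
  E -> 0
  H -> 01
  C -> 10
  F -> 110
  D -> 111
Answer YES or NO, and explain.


Checking each pair (does one codeword prefix another?):
  E='0' vs H='01': prefix -- VIOLATION

NO -- this is NOT a valid prefix code. E (0) is a prefix of H (01).


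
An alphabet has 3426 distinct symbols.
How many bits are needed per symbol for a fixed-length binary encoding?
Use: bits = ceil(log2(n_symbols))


log2(3426) = 11.7423
Bracket: 2^11 = 2048 < 3426 <= 2^12 = 4096
So ceil(log2(3426)) = 12

bits = ceil(log2(3426)) = ceil(11.7423) = 12 bits


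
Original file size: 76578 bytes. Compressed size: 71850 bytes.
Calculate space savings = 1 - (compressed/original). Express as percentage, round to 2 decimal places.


ratio = compressed/original = 71850/76578 = 0.938259
savings = 1 - ratio = 1 - 0.938259 = 0.061741
as a percentage: 0.061741 * 100 = 6.17%

Space savings = 1 - 71850/76578 = 6.17%


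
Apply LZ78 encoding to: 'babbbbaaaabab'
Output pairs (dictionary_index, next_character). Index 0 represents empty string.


LZ78 encoding steps:
Dictionary: {0: ''}
Step 1: w='' (idx 0), next='b' -> output (0, 'b'), add 'b' as idx 1
Step 2: w='' (idx 0), next='a' -> output (0, 'a'), add 'a' as idx 2
Step 3: w='b' (idx 1), next='b' -> output (1, 'b'), add 'bb' as idx 3
Step 4: w='bb' (idx 3), next='a' -> output (3, 'a'), add 'bba' as idx 4
Step 5: w='a' (idx 2), next='a' -> output (2, 'a'), add 'aa' as idx 5
Step 6: w='a' (idx 2), next='b' -> output (2, 'b'), add 'ab' as idx 6
Step 7: w='ab' (idx 6), end of input -> output (6, '')


Encoded: [(0, 'b'), (0, 'a'), (1, 'b'), (3, 'a'), (2, 'a'), (2, 'b'), (6, '')]


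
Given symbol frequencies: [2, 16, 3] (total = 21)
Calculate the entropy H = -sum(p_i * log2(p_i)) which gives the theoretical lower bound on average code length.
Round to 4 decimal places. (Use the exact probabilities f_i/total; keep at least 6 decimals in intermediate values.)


Per-symbol terms -p_i * log2(p_i) with p_i = f_i/21:
  p = 2/21 = 0.095238: log2(p) = -3.392317, -p*log2(p) = 0.323078
  p = 16/21 = 0.761905: log2(p) = -0.392317, -p*log2(p) = 0.298909
  p = 3/21 = 0.142857: log2(p) = -2.807355, -p*log2(p) = 0.401051
H = 0.323078 + 0.298909 + 0.401051 = 1.023038

H = 1.023 bits/symbol


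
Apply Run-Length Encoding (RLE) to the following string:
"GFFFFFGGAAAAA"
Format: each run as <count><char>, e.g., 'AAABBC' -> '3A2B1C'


Scanning runs left to right:
  i=0: run of 'G' x 1 -> '1G'
  i=1: run of 'F' x 5 -> '5F'
  i=6: run of 'G' x 2 -> '2G'
  i=8: run of 'A' x 5 -> '5A'

RLE = 1G5F2G5A


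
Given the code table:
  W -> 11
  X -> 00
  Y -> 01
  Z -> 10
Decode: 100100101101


Decoding:
10 -> Z
01 -> Y
00 -> X
10 -> Z
11 -> W
01 -> Y


Result: ZYXZWY


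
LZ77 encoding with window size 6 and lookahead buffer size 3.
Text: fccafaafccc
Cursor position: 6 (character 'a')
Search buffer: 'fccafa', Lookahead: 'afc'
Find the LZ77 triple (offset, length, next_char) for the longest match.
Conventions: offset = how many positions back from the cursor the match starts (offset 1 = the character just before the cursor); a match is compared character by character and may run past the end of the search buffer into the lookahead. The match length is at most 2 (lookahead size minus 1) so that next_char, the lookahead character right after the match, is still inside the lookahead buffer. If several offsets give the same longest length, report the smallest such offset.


Try each offset into the search buffer:
  offset=1 (pos 5, char 'a'): match length 1
  offset=2 (pos 4, char 'f'): match length 0
  offset=3 (pos 3, char 'a'): match length 2
  offset=4 (pos 2, char 'c'): match length 0
  offset=5 (pos 1, char 'c'): match length 0
  offset=6 (pos 0, char 'f'): match length 0
Longest match has length 2 at offset 3.
next_char = character at position 6 + 2 = 8 -> 'c'

Best match: offset=3, length=2 (matching 'af' starting at position 3)
LZ77 triple: (3, 2, 'c')


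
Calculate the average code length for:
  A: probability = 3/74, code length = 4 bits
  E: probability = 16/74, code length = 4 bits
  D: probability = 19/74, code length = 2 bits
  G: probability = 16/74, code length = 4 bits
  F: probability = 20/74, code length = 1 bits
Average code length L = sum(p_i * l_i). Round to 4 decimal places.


Weighted contributions p_i * l_i:
  A: (3/74) * 4 = 12/74
  E: (16/74) * 4 = 64/74
  D: (19/74) * 2 = 38/74
  G: (16/74) * 4 = 64/74
  F: (20/74) * 1 = 20/74
Sum = (12 + 64 + 38 + 64 + 20)/74 = 198/74

L = 198/74 = 2.6757 bits/symbol


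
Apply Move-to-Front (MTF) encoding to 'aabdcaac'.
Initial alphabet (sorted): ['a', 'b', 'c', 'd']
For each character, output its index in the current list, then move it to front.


MTF encoding:
'a': index 0 in ['a', 'b', 'c', 'd'] -> ['a', 'b', 'c', 'd']
'a': index 0 in ['a', 'b', 'c', 'd'] -> ['a', 'b', 'c', 'd']
'b': index 1 in ['a', 'b', 'c', 'd'] -> ['b', 'a', 'c', 'd']
'd': index 3 in ['b', 'a', 'c', 'd'] -> ['d', 'b', 'a', 'c']
'c': index 3 in ['d', 'b', 'a', 'c'] -> ['c', 'd', 'b', 'a']
'a': index 3 in ['c', 'd', 'b', 'a'] -> ['a', 'c', 'd', 'b']
'a': index 0 in ['a', 'c', 'd', 'b'] -> ['a', 'c', 'd', 'b']
'c': index 1 in ['a', 'c', 'd', 'b'] -> ['c', 'a', 'd', 'b']


Output: [0, 0, 1, 3, 3, 3, 0, 1]


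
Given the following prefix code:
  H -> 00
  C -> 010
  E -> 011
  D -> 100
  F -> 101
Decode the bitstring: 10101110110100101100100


Decoding step by step:
Bits 101 -> F
Bits 011 -> E
Bits 101 -> F
Bits 101 -> F
Bits 00 -> H
Bits 101 -> F
Bits 100 -> D
Bits 100 -> D


Decoded message: FEFFHFDD


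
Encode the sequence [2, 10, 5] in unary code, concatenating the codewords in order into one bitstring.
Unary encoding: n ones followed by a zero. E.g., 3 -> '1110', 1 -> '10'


Encode each number as n ones followed by a terminating 0:
  2 -> 110 (3 bits)
  10 -> 11111111110 (11 bits)
  5 -> 111110 (6 bits)
Total length = 3 + 11 + 6 = 20 bits.

Unary([2, 10, 5]) = 11011111111110111110 (20 bits)


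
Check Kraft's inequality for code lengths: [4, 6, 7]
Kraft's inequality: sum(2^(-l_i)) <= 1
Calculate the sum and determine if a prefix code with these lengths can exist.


Sum = 2^(-4) + 2^(-6) + 2^(-7)
    = 0.0625 + 0.015625 + 0.0078125
    = 11/128 = 0.0859375
Since 0.0859375 <= 1, Kraft's inequality IS satisfied.
A prefix code with these lengths CAN exist.

Kraft sum = 0.0859375. Satisfied.


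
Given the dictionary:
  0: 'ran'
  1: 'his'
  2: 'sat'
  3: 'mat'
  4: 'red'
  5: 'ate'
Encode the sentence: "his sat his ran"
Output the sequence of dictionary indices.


Look up each word in the dictionary:
  'his' -> 1
  'sat' -> 2
  'his' -> 1
  'ran' -> 0

Encoded: [1, 2, 1, 0]


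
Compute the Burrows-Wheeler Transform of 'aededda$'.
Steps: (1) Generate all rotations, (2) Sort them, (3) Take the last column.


Rotations (sorted):
  0: $aededda -> last char: a
  1: a$aededd -> last char: d
  2: aededda$ -> last char: $
  3: da$aeded -> last char: d
  4: dda$aede -> last char: e
  5: dedda$ae -> last char: e
  6: edda$aed -> last char: d
  7: ededda$a -> last char: a


BWT = ad$deeda


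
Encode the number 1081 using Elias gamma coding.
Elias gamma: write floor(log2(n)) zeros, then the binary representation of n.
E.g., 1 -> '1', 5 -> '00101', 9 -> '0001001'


num_bits = floor(log2(1081)) + 1 = 11
leading_zeros = num_bits - 1 = 10
binary(1081) = 10000111001

Elias gamma(1081) = '0000000000' + '10000111001' = 000000000010000111001 (21 bits)


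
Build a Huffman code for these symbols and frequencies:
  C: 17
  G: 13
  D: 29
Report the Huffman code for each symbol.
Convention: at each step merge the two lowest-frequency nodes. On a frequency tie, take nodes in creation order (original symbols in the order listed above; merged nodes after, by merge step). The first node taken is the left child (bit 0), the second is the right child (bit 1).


Huffman tree construction:
Step 1: Merge G(13) + C(17) = 30
Step 2: Merge D(29) + (G+C)(30) = 59
Read each symbol's code off the tree from the root (left child = 0, right child = 1).

Codes:
  C: 11 (length 2)
  G: 10 (length 2)
  D: 0 (length 1)
Average code length: 89/59 = 1.5085 bits/symbol


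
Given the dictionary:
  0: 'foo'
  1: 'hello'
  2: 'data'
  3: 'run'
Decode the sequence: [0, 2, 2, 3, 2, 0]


Look up each index in the dictionary:
  0 -> 'foo'
  2 -> 'data'
  2 -> 'data'
  3 -> 'run'
  2 -> 'data'
  0 -> 'foo'

Decoded: "foo data data run data foo"


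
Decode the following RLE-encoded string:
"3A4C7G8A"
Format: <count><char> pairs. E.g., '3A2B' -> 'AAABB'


Expanding each <count><char> pair:
  3A -> 'AAA'
  4C -> 'CCCC'
  7G -> 'GGGGGGG'
  8A -> 'AAAAAAAA'

Decoded = AAACCCCGGGGGGGAAAAAAAA


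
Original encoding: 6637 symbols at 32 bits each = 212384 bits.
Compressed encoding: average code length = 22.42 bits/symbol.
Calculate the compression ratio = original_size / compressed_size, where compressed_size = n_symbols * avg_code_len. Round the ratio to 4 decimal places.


original_size = n_symbols * orig_bits = 6637 * 32 = 212384 bits
compressed_size = n_symbols * avg_code_len = 6637 * 22.42 = 148801.54 bits
ratio = original_size / compressed_size = 212384 / 148801.54 = 1.4273

Compression ratio = 1.4273


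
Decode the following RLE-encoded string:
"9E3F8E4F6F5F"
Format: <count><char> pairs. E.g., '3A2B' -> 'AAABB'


Expanding each <count><char> pair:
  9E -> 'EEEEEEEEE'
  3F -> 'FFF'
  8E -> 'EEEEEEEE'
  4F -> 'FFFF'
  6F -> 'FFFFFF'
  5F -> 'FFFFF'

Decoded = EEEEEEEEEFFFEEEEEEEEFFFFFFFFFFFFFFF


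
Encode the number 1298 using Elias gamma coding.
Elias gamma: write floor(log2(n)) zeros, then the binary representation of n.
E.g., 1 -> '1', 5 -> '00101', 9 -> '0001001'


num_bits = floor(log2(1298)) + 1 = 11
leading_zeros = num_bits - 1 = 10
binary(1298) = 10100010010

Elias gamma(1298) = '0000000000' + '10100010010' = 000000000010100010010 (21 bits)


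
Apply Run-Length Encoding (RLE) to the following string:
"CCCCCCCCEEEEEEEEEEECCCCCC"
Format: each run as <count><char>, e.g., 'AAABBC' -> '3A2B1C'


Scanning runs left to right:
  i=0: run of 'C' x 8 -> '8C'
  i=8: run of 'E' x 11 -> '11E'
  i=19: run of 'C' x 6 -> '6C'

RLE = 8C11E6C


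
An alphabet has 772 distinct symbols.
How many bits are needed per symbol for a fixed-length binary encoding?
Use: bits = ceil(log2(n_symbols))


log2(772) = 9.5925
Bracket: 2^9 = 512 < 772 <= 2^10 = 1024
So ceil(log2(772)) = 10

bits = ceil(log2(772)) = ceil(9.5925) = 10 bits


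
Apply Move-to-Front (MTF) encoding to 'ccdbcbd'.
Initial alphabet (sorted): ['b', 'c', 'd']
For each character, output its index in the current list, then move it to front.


MTF encoding:
'c': index 1 in ['b', 'c', 'd'] -> ['c', 'b', 'd']
'c': index 0 in ['c', 'b', 'd'] -> ['c', 'b', 'd']
'd': index 2 in ['c', 'b', 'd'] -> ['d', 'c', 'b']
'b': index 2 in ['d', 'c', 'b'] -> ['b', 'd', 'c']
'c': index 2 in ['b', 'd', 'c'] -> ['c', 'b', 'd']
'b': index 1 in ['c', 'b', 'd'] -> ['b', 'c', 'd']
'd': index 2 in ['b', 'c', 'd'] -> ['d', 'b', 'c']


Output: [1, 0, 2, 2, 2, 1, 2]


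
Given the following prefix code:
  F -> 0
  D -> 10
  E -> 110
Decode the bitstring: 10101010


Decoding step by step:
Bits 10 -> D
Bits 10 -> D
Bits 10 -> D
Bits 10 -> D


Decoded message: DDDD


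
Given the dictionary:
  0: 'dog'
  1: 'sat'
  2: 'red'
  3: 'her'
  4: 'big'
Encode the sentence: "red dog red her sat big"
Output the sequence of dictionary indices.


Look up each word in the dictionary:
  'red' -> 2
  'dog' -> 0
  'red' -> 2
  'her' -> 3
  'sat' -> 1
  'big' -> 4

Encoded: [2, 0, 2, 3, 1, 4]


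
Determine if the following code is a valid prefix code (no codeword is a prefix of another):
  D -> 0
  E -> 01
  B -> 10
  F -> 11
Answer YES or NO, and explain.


Checking each pair (does one codeword prefix another?):
  D='0' vs E='01': prefix -- VIOLATION

NO -- this is NOT a valid prefix code. D (0) is a prefix of E (01).


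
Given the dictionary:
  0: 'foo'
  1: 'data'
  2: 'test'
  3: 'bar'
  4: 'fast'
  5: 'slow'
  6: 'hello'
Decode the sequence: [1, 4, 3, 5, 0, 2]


Look up each index in the dictionary:
  1 -> 'data'
  4 -> 'fast'
  3 -> 'bar'
  5 -> 'slow'
  0 -> 'foo'
  2 -> 'test'

Decoded: "data fast bar slow foo test"


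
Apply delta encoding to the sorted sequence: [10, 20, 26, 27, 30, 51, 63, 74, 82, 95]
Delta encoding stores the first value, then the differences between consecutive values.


First value: 10
Deltas:
  20 - 10 = 10
  26 - 20 = 6
  27 - 26 = 1
  30 - 27 = 3
  51 - 30 = 21
  63 - 51 = 12
  74 - 63 = 11
  82 - 74 = 8
  95 - 82 = 13


Delta encoded: [10, 10, 6, 1, 3, 21, 12, 11, 8, 13]


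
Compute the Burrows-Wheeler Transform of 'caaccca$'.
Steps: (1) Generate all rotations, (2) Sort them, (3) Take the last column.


Rotations (sorted):
  0: $caaccca -> last char: a
  1: a$caaccc -> last char: c
  2: aaccca$c -> last char: c
  3: accca$ca -> last char: a
  4: ca$caacc -> last char: c
  5: caaccca$ -> last char: $
  6: cca$caac -> last char: c
  7: ccca$caa -> last char: a


BWT = accac$ca


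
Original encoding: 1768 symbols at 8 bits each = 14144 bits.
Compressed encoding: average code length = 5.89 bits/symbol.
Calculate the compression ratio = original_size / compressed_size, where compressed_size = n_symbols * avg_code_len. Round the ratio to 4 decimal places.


original_size = n_symbols * orig_bits = 1768 * 8 = 14144 bits
compressed_size = n_symbols * avg_code_len = 1768 * 5.89 = 10413.52 bits
ratio = original_size / compressed_size = 14144 / 10413.52 = 1.3582

Compression ratio = 1.3582


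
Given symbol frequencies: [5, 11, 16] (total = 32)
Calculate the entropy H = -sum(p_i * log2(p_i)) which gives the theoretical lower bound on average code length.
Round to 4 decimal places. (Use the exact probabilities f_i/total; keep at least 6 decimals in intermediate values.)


Per-symbol terms -p_i * log2(p_i) with p_i = f_i/32:
  p = 5/32 = 0.156250: log2(p) = -2.678072, -p*log2(p) = 0.418449
  p = 11/32 = 0.343750: log2(p) = -1.540568, -p*log2(p) = 0.529570
  p = 16/32 = 0.500000: log2(p) = -1.000000, -p*log2(p) = 0.500000
H = 0.418449 + 0.529570 + 0.500000 = 1.448019

H = 1.448 bits/symbol


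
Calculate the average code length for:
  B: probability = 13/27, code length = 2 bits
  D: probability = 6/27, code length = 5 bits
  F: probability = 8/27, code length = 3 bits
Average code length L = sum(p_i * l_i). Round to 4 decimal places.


Weighted contributions p_i * l_i:
  B: (13/27) * 2 = 26/27
  D: (6/27) * 5 = 30/27
  F: (8/27) * 3 = 24/27
Sum = (26 + 30 + 24)/27 = 80/27

L = 80/27 = 2.9630 bits/symbol


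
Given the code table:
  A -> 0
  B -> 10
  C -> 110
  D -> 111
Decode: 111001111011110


Decoding:
111 -> D
0 -> A
0 -> A
111 -> D
10 -> B
111 -> D
10 -> B


Result: DAADBDB


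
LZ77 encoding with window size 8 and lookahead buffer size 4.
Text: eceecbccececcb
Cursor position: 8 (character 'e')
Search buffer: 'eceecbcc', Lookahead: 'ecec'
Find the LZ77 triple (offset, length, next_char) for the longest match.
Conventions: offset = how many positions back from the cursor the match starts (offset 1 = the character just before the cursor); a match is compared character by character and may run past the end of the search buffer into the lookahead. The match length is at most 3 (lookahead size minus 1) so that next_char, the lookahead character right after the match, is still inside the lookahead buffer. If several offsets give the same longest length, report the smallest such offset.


Try each offset into the search buffer:
  offset=1 (pos 7, char 'c'): match length 0
  offset=2 (pos 6, char 'c'): match length 0
  offset=3 (pos 5, char 'b'): match length 0
  offset=4 (pos 4, char 'c'): match length 0
  offset=5 (pos 3, char 'e'): match length 2
  offset=6 (pos 2, char 'e'): match length 1
  offset=7 (pos 1, char 'c'): match length 0
  offset=8 (pos 0, char 'e'): match length 3
Longest match has length 3 at offset 8.
next_char = character at position 8 + 3 = 11 -> 'c'

Best match: offset=8, length=3 (matching 'ece' starting at position 0)
LZ77 triple: (8, 3, 'c')


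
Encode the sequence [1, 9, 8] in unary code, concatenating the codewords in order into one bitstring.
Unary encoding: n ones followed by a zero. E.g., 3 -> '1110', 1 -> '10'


Encode each number as n ones followed by a terminating 0:
  1 -> 10 (2 bits)
  9 -> 1111111110 (10 bits)
  8 -> 111111110 (9 bits)
Total length = 2 + 10 + 9 = 21 bits.

Unary([1, 9, 8]) = 101111111110111111110 (21 bits)


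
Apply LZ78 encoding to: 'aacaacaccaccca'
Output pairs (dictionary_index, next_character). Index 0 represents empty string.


LZ78 encoding steps:
Dictionary: {0: ''}
Step 1: w='' (idx 0), next='a' -> output (0, 'a'), add 'a' as idx 1
Step 2: w='a' (idx 1), next='c' -> output (1, 'c'), add 'ac' as idx 2
Step 3: w='a' (idx 1), next='a' -> output (1, 'a'), add 'aa' as idx 3
Step 4: w='' (idx 0), next='c' -> output (0, 'c'), add 'c' as idx 4
Step 5: w='ac' (idx 2), next='c' -> output (2, 'c'), add 'acc' as idx 5
Step 6: w='acc' (idx 5), next='c' -> output (5, 'c'), add 'accc' as idx 6
Step 7: w='a' (idx 1), end of input -> output (1, '')


Encoded: [(0, 'a'), (1, 'c'), (1, 'a'), (0, 'c'), (2, 'c'), (5, 'c'), (1, '')]


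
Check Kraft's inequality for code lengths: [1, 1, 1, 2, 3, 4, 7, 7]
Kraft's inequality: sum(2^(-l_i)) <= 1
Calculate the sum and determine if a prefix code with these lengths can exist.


Sum = 2^(-1) + 2^(-1) + 2^(-1) + 2^(-2) + 2^(-3) + 2^(-4) + 2^(-7) + 2^(-7)
    = 0.5 + 0.5 + 0.5 + 0.25 + 0.125 + 0.0625 + 0.0078125 + 0.0078125
    = 250/128 = 1.953125
Since 1.953125 > 1, Kraft's inequality is NOT satisfied.
A prefix code with these lengths CANNOT exist.

Kraft sum = 1.953125. Not satisfied.


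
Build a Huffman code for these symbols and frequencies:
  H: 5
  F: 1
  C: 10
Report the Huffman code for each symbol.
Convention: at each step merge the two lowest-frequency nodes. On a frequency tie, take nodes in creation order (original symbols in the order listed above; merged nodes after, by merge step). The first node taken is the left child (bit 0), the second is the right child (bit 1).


Huffman tree construction:
Step 1: Merge F(1) + H(5) = 6
Step 2: Merge (F+H)(6) + C(10) = 16
Read each symbol's code off the tree from the root (left child = 0, right child = 1).

Codes:
  H: 01 (length 2)
  F: 00 (length 2)
  C: 1 (length 1)
Average code length: 22/16 = 1.3750 bits/symbol


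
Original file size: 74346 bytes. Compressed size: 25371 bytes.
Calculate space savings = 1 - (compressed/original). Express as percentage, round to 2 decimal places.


ratio = compressed/original = 25371/74346 = 0.341256
savings = 1 - ratio = 1 - 0.341256 = 0.658744
as a percentage: 0.658744 * 100 = 65.87%

Space savings = 1 - 25371/74346 = 65.87%


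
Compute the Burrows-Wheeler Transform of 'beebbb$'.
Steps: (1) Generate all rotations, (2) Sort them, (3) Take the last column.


Rotations (sorted):
  0: $beebbb -> last char: b
  1: b$beebb -> last char: b
  2: bb$beeb -> last char: b
  3: bbb$bee -> last char: e
  4: beebbb$ -> last char: $
  5: ebbb$be -> last char: e
  6: eebbb$b -> last char: b


BWT = bbbe$eb


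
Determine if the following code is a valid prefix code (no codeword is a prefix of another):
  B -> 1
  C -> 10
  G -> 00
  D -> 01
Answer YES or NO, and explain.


Checking each pair (does one codeword prefix another?):
  B='1' vs C='10': prefix -- VIOLATION

NO -- this is NOT a valid prefix code. B (1) is a prefix of C (10).


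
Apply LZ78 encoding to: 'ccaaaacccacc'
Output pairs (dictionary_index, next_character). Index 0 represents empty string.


LZ78 encoding steps:
Dictionary: {0: ''}
Step 1: w='' (idx 0), next='c' -> output (0, 'c'), add 'c' as idx 1
Step 2: w='c' (idx 1), next='a' -> output (1, 'a'), add 'ca' as idx 2
Step 3: w='' (idx 0), next='a' -> output (0, 'a'), add 'a' as idx 3
Step 4: w='a' (idx 3), next='a' -> output (3, 'a'), add 'aa' as idx 4
Step 5: w='c' (idx 1), next='c' -> output (1, 'c'), add 'cc' as idx 5
Step 6: w='ca' (idx 2), next='c' -> output (2, 'c'), add 'cac' as idx 6
Step 7: w='c' (idx 1), end of input -> output (1, '')


Encoded: [(0, 'c'), (1, 'a'), (0, 'a'), (3, 'a'), (1, 'c'), (2, 'c'), (1, '')]


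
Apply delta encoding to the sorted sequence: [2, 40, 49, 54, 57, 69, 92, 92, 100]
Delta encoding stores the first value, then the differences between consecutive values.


First value: 2
Deltas:
  40 - 2 = 38
  49 - 40 = 9
  54 - 49 = 5
  57 - 54 = 3
  69 - 57 = 12
  92 - 69 = 23
  92 - 92 = 0
  100 - 92 = 8


Delta encoded: [2, 38, 9, 5, 3, 12, 23, 0, 8]


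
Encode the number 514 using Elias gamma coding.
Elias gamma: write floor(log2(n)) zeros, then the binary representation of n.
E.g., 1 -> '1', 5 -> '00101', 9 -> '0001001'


num_bits = floor(log2(514)) + 1 = 10
leading_zeros = num_bits - 1 = 9
binary(514) = 1000000010

Elias gamma(514) = '000000000' + '1000000010' = 0000000001000000010 (19 bits)


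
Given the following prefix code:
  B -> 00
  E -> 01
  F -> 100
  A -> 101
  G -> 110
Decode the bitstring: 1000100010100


Decoding step by step:
Bits 100 -> F
Bits 01 -> E
Bits 00 -> B
Bits 01 -> E
Bits 01 -> E
Bits 00 -> B


Decoded message: FEBEEB


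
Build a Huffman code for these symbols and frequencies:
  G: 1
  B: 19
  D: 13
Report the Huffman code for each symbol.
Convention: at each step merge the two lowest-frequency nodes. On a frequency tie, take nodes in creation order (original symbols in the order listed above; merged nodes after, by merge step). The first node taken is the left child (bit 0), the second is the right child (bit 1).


Huffman tree construction:
Step 1: Merge G(1) + D(13) = 14
Step 2: Merge (G+D)(14) + B(19) = 33
Read each symbol's code off the tree from the root (left child = 0, right child = 1).

Codes:
  G: 00 (length 2)
  B: 1 (length 1)
  D: 01 (length 2)
Average code length: 47/33 = 1.4242 bits/symbol


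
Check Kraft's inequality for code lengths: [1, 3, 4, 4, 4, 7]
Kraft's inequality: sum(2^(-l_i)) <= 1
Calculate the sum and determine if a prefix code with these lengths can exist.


Sum = 2^(-1) + 2^(-3) + 2^(-4) + 2^(-4) + 2^(-4) + 2^(-7)
    = 0.5 + 0.125 + 0.0625 + 0.0625 + 0.0625 + 0.0078125
    = 105/128 = 0.8203125
Since 0.8203125 <= 1, Kraft's inequality IS satisfied.
A prefix code with these lengths CAN exist.

Kraft sum = 0.8203125. Satisfied.


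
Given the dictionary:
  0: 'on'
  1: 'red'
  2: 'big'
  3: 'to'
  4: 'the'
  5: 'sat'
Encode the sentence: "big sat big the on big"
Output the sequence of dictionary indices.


Look up each word in the dictionary:
  'big' -> 2
  'sat' -> 5
  'big' -> 2
  'the' -> 4
  'on' -> 0
  'big' -> 2

Encoded: [2, 5, 2, 4, 0, 2]


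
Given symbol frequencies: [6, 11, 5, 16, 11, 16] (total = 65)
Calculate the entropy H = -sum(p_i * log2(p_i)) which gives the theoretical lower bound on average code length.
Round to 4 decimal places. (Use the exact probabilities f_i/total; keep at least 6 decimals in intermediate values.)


Per-symbol terms -p_i * log2(p_i) with p_i = f_i/65:
  p = 6/65 = 0.092308: log2(p) = -3.437405, -p*log2(p) = 0.317299
  p = 11/65 = 0.169231: log2(p) = -2.562936, -p*log2(p) = 0.433728
  p = 5/65 = 0.076923: log2(p) = -3.700440, -p*log2(p) = 0.284649
  p = 16/65 = 0.246154: log2(p) = -2.022368, -p*log2(p) = 0.497814
  p = 11/65 = 0.169231: log2(p) = -2.562936, -p*log2(p) = 0.433728
  p = 16/65 = 0.246154: log2(p) = -2.022368, -p*log2(p) = 0.497814
H = 0.317299 + 0.433728 + 0.284649 + 0.497814 + 0.433728 + 0.497814 = 2.465032

H = 2.465 bits/symbol


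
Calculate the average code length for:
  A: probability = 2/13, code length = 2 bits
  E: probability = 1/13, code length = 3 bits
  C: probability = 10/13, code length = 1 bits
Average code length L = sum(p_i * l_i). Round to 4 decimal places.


Weighted contributions p_i * l_i:
  A: (2/13) * 2 = 4/13
  E: (1/13) * 3 = 3/13
  C: (10/13) * 1 = 10/13
Sum = (4 + 3 + 10)/13 = 17/13

L = 17/13 = 1.3077 bits/symbol


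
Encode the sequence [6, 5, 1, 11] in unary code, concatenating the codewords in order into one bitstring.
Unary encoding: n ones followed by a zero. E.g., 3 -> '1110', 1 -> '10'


Encode each number as n ones followed by a terminating 0:
  6 -> 1111110 (7 bits)
  5 -> 111110 (6 bits)
  1 -> 10 (2 bits)
  11 -> 111111111110 (12 bits)
Total length = 7 + 6 + 2 + 12 = 27 bits.

Unary([6, 5, 1, 11]) = 111111011111010111111111110 (27 bits)


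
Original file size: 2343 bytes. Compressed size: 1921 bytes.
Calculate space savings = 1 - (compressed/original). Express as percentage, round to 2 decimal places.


ratio = compressed/original = 1921/2343 = 0.819889
savings = 1 - ratio = 1 - 0.819889 = 0.180111
as a percentage: 0.180111 * 100 = 18.01%

Space savings = 1 - 1921/2343 = 18.01%


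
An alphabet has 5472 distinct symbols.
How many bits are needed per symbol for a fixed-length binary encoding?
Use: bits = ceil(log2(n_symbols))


log2(5472) = 12.4179
Bracket: 2^12 = 4096 < 5472 <= 2^13 = 8192
So ceil(log2(5472)) = 13

bits = ceil(log2(5472)) = ceil(12.4179) = 13 bits


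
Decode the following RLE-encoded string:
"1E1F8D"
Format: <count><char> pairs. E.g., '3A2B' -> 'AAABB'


Expanding each <count><char> pair:
  1E -> 'E'
  1F -> 'F'
  8D -> 'DDDDDDDD'

Decoded = EFDDDDDDDD


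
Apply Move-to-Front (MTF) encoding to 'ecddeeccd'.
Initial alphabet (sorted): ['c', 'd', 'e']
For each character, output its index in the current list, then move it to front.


MTF encoding:
'e': index 2 in ['c', 'd', 'e'] -> ['e', 'c', 'd']
'c': index 1 in ['e', 'c', 'd'] -> ['c', 'e', 'd']
'd': index 2 in ['c', 'e', 'd'] -> ['d', 'c', 'e']
'd': index 0 in ['d', 'c', 'e'] -> ['d', 'c', 'e']
'e': index 2 in ['d', 'c', 'e'] -> ['e', 'd', 'c']
'e': index 0 in ['e', 'd', 'c'] -> ['e', 'd', 'c']
'c': index 2 in ['e', 'd', 'c'] -> ['c', 'e', 'd']
'c': index 0 in ['c', 'e', 'd'] -> ['c', 'e', 'd']
'd': index 2 in ['c', 'e', 'd'] -> ['d', 'c', 'e']


Output: [2, 1, 2, 0, 2, 0, 2, 0, 2]


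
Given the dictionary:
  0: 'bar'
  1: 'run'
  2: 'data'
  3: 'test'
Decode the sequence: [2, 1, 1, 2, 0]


Look up each index in the dictionary:
  2 -> 'data'
  1 -> 'run'
  1 -> 'run'
  2 -> 'data'
  0 -> 'bar'

Decoded: "data run run data bar"


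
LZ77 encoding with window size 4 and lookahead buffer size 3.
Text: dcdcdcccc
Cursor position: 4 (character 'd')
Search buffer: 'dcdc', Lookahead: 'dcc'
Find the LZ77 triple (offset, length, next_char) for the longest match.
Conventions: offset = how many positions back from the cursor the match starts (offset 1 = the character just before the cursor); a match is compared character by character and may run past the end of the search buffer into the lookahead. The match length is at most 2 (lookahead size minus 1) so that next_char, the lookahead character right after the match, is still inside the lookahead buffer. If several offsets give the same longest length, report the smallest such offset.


Try each offset into the search buffer:
  offset=1 (pos 3, char 'c'): match length 0
  offset=2 (pos 2, char 'd'): match length 2
  offset=3 (pos 1, char 'c'): match length 0
  offset=4 (pos 0, char 'd'): match length 2
Longest match has length 2, found at offsets 2, 4; take the smallest, offset 2.
next_char = character at position 4 + 2 = 6 -> 'c'

Best match: offset=2, length=2 (matching 'dc' starting at position 2)
LZ77 triple: (2, 2, 'c')


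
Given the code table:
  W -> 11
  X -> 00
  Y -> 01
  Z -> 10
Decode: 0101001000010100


Decoding:
01 -> Y
01 -> Y
00 -> X
10 -> Z
00 -> X
01 -> Y
01 -> Y
00 -> X


Result: YYXZXYYX


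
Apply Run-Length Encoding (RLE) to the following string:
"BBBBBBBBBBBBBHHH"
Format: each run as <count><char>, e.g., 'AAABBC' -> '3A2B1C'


Scanning runs left to right:
  i=0: run of 'B' x 13 -> '13B'
  i=13: run of 'H' x 3 -> '3H'

RLE = 13B3H


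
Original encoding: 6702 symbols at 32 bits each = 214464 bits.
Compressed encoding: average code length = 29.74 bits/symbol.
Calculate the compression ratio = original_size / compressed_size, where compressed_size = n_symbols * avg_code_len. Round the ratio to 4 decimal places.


original_size = n_symbols * orig_bits = 6702 * 32 = 214464 bits
compressed_size = n_symbols * avg_code_len = 6702 * 29.74 = 199317.48 bits
ratio = original_size / compressed_size = 214464 / 199317.48 = 1.076

Compression ratio = 1.076


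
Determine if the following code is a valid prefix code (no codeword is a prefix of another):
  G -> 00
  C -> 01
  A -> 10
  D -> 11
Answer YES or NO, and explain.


Checking each pair (does one codeword prefix another?):
  G='00' vs C='01': no prefix
  G='00' vs A='10': no prefix
  G='00' vs D='11': no prefix
  C='01' vs G='00': no prefix
  C='01' vs A='10': no prefix
  C='01' vs D='11': no prefix
  A='10' vs G='00': no prefix
  A='10' vs C='01': no prefix
  A='10' vs D='11': no prefix
  D='11' vs G='00': no prefix
  D='11' vs C='01': no prefix
  D='11' vs A='10': no prefix
No violation found over all pairs.

YES -- this is a valid prefix code. No codeword is a prefix of any other codeword.


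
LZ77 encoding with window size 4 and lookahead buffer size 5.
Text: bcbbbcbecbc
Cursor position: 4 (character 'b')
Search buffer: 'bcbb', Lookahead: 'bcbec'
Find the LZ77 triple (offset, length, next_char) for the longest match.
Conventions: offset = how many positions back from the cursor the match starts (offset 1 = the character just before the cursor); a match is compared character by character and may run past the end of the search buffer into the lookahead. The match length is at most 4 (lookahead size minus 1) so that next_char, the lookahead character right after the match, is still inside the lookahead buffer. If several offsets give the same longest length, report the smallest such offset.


Try each offset into the search buffer:
  offset=1 (pos 3, char 'b'): match length 1
  offset=2 (pos 2, char 'b'): match length 1
  offset=3 (pos 1, char 'c'): match length 0
  offset=4 (pos 0, char 'b'): match length 3
Longest match has length 3 at offset 4.
next_char = character at position 4 + 3 = 7 -> 'e'

Best match: offset=4, length=3 (matching 'bcb' starting at position 0)
LZ77 triple: (4, 3, 'e')


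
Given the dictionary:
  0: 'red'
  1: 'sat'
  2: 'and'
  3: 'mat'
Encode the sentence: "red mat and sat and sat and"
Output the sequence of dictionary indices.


Look up each word in the dictionary:
  'red' -> 0
  'mat' -> 3
  'and' -> 2
  'sat' -> 1
  'and' -> 2
  'sat' -> 1
  'and' -> 2

Encoded: [0, 3, 2, 1, 2, 1, 2]


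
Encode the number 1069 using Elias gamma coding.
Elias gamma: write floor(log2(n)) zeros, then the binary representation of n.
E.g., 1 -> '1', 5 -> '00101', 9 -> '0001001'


num_bits = floor(log2(1069)) + 1 = 11
leading_zeros = num_bits - 1 = 10
binary(1069) = 10000101101

Elias gamma(1069) = '0000000000' + '10000101101' = 000000000010000101101 (21 bits)


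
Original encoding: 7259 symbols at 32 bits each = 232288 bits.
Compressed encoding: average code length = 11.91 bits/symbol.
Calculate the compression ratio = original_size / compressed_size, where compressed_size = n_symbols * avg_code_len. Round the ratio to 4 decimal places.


original_size = n_symbols * orig_bits = 7259 * 32 = 232288 bits
compressed_size = n_symbols * avg_code_len = 7259 * 11.91 = 86454.69 bits
ratio = original_size / compressed_size = 232288 / 86454.69 = 2.6868

Compression ratio = 2.6868


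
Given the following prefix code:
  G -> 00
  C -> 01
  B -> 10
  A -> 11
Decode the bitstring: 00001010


Decoding step by step:
Bits 00 -> G
Bits 00 -> G
Bits 10 -> B
Bits 10 -> B


Decoded message: GGBB


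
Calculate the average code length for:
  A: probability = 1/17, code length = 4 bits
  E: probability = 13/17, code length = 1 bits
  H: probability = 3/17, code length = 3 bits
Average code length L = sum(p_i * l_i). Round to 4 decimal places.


Weighted contributions p_i * l_i:
  A: (1/17) * 4 = 4/17
  E: (13/17) * 1 = 13/17
  H: (3/17) * 3 = 9/17
Sum = (4 + 13 + 9)/17 = 26/17

L = 26/17 = 1.5294 bits/symbol


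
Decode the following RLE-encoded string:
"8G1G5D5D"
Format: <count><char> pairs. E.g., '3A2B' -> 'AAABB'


Expanding each <count><char> pair:
  8G -> 'GGGGGGGG'
  1G -> 'G'
  5D -> 'DDDDD'
  5D -> 'DDDDD'

Decoded = GGGGGGGGGDDDDDDDDDD


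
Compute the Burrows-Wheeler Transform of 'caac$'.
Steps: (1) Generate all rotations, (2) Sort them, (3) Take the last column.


Rotations (sorted):
  0: $caac -> last char: c
  1: aac$c -> last char: c
  2: ac$ca -> last char: a
  3: c$caa -> last char: a
  4: caac$ -> last char: $


BWT = ccaa$


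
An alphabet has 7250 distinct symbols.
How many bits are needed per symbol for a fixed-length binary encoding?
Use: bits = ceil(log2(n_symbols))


log2(7250) = 12.8238
Bracket: 2^12 = 4096 < 7250 <= 2^13 = 8192
So ceil(log2(7250)) = 13

bits = ceil(log2(7250)) = ceil(12.8238) = 13 bits


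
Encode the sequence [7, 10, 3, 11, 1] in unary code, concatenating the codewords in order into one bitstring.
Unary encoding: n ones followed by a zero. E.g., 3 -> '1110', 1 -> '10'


Encode each number as n ones followed by a terminating 0:
  7 -> 11111110 (8 bits)
  10 -> 11111111110 (11 bits)
  3 -> 1110 (4 bits)
  11 -> 111111111110 (12 bits)
  1 -> 10 (2 bits)
Total length = 8 + 11 + 4 + 12 + 2 = 37 bits.

Unary([7, 10, 3, 11, 1]) = 1111111011111111110111011111111111010 (37 bits)


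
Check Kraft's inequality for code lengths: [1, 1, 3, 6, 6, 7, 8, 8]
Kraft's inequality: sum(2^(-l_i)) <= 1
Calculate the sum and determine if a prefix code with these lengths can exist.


Sum = 2^(-1) + 2^(-1) + 2^(-3) + 2^(-6) + 2^(-6) + 2^(-7) + 2^(-8) + 2^(-8)
    = 0.5 + 0.5 + 0.125 + 0.015625 + 0.015625 + 0.0078125 + 0.00390625 + 0.00390625
    = 300/256 = 1.171875
Since 1.171875 > 1, Kraft's inequality is NOT satisfied.
A prefix code with these lengths CANNOT exist.

Kraft sum = 1.171875. Not satisfied.


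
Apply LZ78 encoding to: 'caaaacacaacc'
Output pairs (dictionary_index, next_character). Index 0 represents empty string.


LZ78 encoding steps:
Dictionary: {0: ''}
Step 1: w='' (idx 0), next='c' -> output (0, 'c'), add 'c' as idx 1
Step 2: w='' (idx 0), next='a' -> output (0, 'a'), add 'a' as idx 2
Step 3: w='a' (idx 2), next='a' -> output (2, 'a'), add 'aa' as idx 3
Step 4: w='a' (idx 2), next='c' -> output (2, 'c'), add 'ac' as idx 4
Step 5: w='ac' (idx 4), next='a' -> output (4, 'a'), add 'aca' as idx 5
Step 6: w='ac' (idx 4), next='c' -> output (4, 'c'), add 'acc' as idx 6


Encoded: [(0, 'c'), (0, 'a'), (2, 'a'), (2, 'c'), (4, 'a'), (4, 'c')]


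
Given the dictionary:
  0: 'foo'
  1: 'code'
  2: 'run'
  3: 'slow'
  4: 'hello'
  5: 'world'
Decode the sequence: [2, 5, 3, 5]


Look up each index in the dictionary:
  2 -> 'run'
  5 -> 'world'
  3 -> 'slow'
  5 -> 'world'

Decoded: "run world slow world"


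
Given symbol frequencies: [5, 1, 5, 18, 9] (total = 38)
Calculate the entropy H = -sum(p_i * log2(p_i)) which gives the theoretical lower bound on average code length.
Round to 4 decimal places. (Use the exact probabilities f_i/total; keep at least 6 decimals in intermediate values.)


Per-symbol terms -p_i * log2(p_i) with p_i = f_i/38:
  p = 5/38 = 0.131579: log2(p) = -2.925999, -p*log2(p) = 0.385000
  p = 1/38 = 0.026316: log2(p) = -5.247928, -p*log2(p) = 0.138103
  p = 5/38 = 0.131579: log2(p) = -2.925999, -p*log2(p) = 0.385000
  p = 18/38 = 0.473684: log2(p) = -1.078003, -p*log2(p) = 0.510633
  p = 9/38 = 0.236842: log2(p) = -2.078003, -p*log2(p) = 0.492158
H = 0.385000 + 0.138103 + 0.385000 + 0.510633 + 0.492158 = 1.910894

H = 1.9109 bits/symbol


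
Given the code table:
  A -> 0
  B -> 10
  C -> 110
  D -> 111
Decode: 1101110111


Decoding:
110 -> C
111 -> D
0 -> A
111 -> D


Result: CDAD


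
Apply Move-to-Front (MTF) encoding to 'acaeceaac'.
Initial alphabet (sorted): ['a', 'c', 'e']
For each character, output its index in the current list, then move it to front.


MTF encoding:
'a': index 0 in ['a', 'c', 'e'] -> ['a', 'c', 'e']
'c': index 1 in ['a', 'c', 'e'] -> ['c', 'a', 'e']
'a': index 1 in ['c', 'a', 'e'] -> ['a', 'c', 'e']
'e': index 2 in ['a', 'c', 'e'] -> ['e', 'a', 'c']
'c': index 2 in ['e', 'a', 'c'] -> ['c', 'e', 'a']
'e': index 1 in ['c', 'e', 'a'] -> ['e', 'c', 'a']
'a': index 2 in ['e', 'c', 'a'] -> ['a', 'e', 'c']
'a': index 0 in ['a', 'e', 'c'] -> ['a', 'e', 'c']
'c': index 2 in ['a', 'e', 'c'] -> ['c', 'a', 'e']


Output: [0, 1, 1, 2, 2, 1, 2, 0, 2]


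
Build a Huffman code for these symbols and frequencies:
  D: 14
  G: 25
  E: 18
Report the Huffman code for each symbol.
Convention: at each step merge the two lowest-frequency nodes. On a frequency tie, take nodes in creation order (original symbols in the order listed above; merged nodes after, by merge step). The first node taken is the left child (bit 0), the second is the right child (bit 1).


Huffman tree construction:
Step 1: Merge D(14) + E(18) = 32
Step 2: Merge G(25) + (D+E)(32) = 57
Read each symbol's code off the tree from the root (left child = 0, right child = 1).

Codes:
  D: 10 (length 2)
  G: 0 (length 1)
  E: 11 (length 2)
Average code length: 89/57 = 1.5614 bits/symbol


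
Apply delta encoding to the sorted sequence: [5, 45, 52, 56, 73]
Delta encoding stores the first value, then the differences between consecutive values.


First value: 5
Deltas:
  45 - 5 = 40
  52 - 45 = 7
  56 - 52 = 4
  73 - 56 = 17


Delta encoded: [5, 40, 7, 4, 17]


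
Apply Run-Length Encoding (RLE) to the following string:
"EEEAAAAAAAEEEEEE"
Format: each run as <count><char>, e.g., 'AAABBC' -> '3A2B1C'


Scanning runs left to right:
  i=0: run of 'E' x 3 -> '3E'
  i=3: run of 'A' x 7 -> '7A'
  i=10: run of 'E' x 6 -> '6E'

RLE = 3E7A6E


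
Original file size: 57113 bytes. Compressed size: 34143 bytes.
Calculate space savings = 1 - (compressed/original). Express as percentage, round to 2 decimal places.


ratio = compressed/original = 34143/57113 = 0.597815
savings = 1 - ratio = 1 - 0.597815 = 0.402185
as a percentage: 0.402185 * 100 = 40.22%

Space savings = 1 - 34143/57113 = 40.22%


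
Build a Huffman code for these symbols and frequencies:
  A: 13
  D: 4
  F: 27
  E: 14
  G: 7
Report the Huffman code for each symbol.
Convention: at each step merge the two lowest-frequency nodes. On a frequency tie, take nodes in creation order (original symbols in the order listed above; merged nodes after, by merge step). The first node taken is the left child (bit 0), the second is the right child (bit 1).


Huffman tree construction:
Step 1: Merge D(4) + G(7) = 11
Step 2: Merge (D+G)(11) + A(13) = 24
Step 3: Merge E(14) + ((D+G)+A)(24) = 38
Step 4: Merge F(27) + (E+((D+G)+A))(38) = 65
Read each symbol's code off the tree from the root (left child = 0, right child = 1).

Codes:
  A: 111 (length 3)
  D: 1100 (length 4)
  F: 0 (length 1)
  E: 10 (length 2)
  G: 1101 (length 4)
Average code length: 138/65 = 2.1231 bits/symbol


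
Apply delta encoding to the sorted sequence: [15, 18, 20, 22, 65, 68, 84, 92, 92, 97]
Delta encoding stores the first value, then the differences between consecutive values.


First value: 15
Deltas:
  18 - 15 = 3
  20 - 18 = 2
  22 - 20 = 2
  65 - 22 = 43
  68 - 65 = 3
  84 - 68 = 16
  92 - 84 = 8
  92 - 92 = 0
  97 - 92 = 5


Delta encoded: [15, 3, 2, 2, 43, 3, 16, 8, 0, 5]


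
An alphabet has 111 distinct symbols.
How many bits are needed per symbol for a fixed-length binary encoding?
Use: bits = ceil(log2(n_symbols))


log2(111) = 6.7944
Bracket: 2^6 = 64 < 111 <= 2^7 = 128
So ceil(log2(111)) = 7

bits = ceil(log2(111)) = ceil(6.7944) = 7 bits


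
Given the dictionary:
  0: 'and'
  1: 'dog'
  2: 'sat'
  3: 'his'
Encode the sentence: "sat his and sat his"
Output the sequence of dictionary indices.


Look up each word in the dictionary:
  'sat' -> 2
  'his' -> 3
  'and' -> 0
  'sat' -> 2
  'his' -> 3

Encoded: [2, 3, 0, 2, 3]
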